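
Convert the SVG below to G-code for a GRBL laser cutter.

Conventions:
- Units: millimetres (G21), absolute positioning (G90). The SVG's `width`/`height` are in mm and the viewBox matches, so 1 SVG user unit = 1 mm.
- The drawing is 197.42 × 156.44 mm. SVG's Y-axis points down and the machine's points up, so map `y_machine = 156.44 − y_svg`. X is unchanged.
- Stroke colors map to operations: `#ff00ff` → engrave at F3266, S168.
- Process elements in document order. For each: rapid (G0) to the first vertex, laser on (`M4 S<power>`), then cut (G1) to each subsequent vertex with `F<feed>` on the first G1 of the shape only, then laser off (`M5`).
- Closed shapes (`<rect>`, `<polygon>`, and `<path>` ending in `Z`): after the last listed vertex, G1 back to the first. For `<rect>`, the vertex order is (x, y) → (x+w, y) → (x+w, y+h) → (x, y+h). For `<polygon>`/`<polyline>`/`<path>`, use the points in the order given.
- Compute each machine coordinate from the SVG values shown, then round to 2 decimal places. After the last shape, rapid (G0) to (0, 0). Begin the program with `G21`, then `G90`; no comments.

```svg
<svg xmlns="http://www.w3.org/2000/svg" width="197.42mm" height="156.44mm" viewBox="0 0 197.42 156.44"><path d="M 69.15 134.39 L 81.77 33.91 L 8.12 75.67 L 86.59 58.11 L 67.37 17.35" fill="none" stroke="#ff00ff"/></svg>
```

Since the viewBox matches the mm dimensions, user units are millimetres directly. The only transform is the Y-flip y_m = 156.44 − y_svg.

Shape 1 is a open polyline drawn with `<path>`. Its stroke #ff00ff means engrave at S168, F3266. After flipping Y the toolpath is (69.15,22.05) → (81.77,122.53) → (8.12,80.77) → (86.59,98.33) → (67.37,139.09).

G21
G90
G0 X69.15 Y22.05
M4 S168
G1 X81.77 Y122.53 F3266
G1 X8.12 Y80.77
G1 X86.59 Y98.33
G1 X67.37 Y139.09
M5
G0 X0.00 Y0.00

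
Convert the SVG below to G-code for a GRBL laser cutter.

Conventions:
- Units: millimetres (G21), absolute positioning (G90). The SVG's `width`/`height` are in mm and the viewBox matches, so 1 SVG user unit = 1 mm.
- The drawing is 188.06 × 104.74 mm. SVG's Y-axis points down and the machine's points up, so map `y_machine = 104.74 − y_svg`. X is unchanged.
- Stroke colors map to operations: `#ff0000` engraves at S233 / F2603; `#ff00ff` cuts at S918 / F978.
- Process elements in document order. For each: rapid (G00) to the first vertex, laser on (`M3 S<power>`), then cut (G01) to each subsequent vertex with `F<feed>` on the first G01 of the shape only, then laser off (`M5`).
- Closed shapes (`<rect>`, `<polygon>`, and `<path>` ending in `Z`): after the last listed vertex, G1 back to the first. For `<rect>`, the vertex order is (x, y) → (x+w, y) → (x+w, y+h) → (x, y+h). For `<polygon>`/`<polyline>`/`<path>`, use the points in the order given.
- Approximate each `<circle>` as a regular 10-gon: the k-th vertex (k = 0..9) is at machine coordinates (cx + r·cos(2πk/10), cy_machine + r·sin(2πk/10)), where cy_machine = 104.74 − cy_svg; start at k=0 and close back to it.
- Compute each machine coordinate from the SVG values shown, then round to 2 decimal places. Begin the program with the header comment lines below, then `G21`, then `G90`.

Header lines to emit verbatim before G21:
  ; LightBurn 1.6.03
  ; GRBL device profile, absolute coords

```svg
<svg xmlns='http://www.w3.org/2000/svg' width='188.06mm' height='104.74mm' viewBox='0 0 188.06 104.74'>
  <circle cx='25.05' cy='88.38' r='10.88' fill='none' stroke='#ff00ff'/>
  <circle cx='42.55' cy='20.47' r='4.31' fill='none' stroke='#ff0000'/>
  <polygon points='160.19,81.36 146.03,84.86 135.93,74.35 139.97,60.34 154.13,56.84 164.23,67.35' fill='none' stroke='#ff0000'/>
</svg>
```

viewBox `0 0 188.06 104.74` with mm width/height → 1 unit = 1 mm. Flip: y_m = 104.74 − y_svg.

**Shape 1** — `<circle>` circle, stroke `#ff00ff` → cut (S918, F978). Machine vertices: (35.93,16.36) → (33.85,22.76) → (28.41,26.71) → (21.69,26.71) → (16.25,22.76) → (14.17,16.36) → (16.25,9.96) → (21.69,6.01) → (28.41,6.01) → (33.85,9.96) → (35.93,16.36). Closed: final G1 returns to the first vertex.

**Shape 2** — `<circle>` circle, stroke `#ff0000` → engrave (S233, F2603). Machine vertices: (46.86,84.27) → (46.04,86.80) → (43.88,88.37) → (41.22,88.37) → (39.06,86.80) → (38.24,84.27) → (39.06,81.74) → (41.22,80.17) → (43.88,80.17) → (46.04,81.74) → (46.86,84.27). Closed: final G1 returns to the first vertex.

**Shape 3** — `<polygon>` regular polygon, stroke `#ff0000` → engrave (S233, F2603). Machine vertices: (160.19,23.38) → (146.03,19.88) → (135.93,30.39) → (139.97,44.40) → (154.13,47.90) → (164.23,37.39) → (160.19,23.38). Closed: final G1 returns to the first vertex.

; LightBurn 1.6.03
; GRBL device profile, absolute coords
G21
G90
G00 X35.93 Y16.36
M3 S918
G01 X33.85 Y22.76 F978
G01 X28.41 Y26.71
G01 X21.69 Y26.71
G01 X16.25 Y22.76
G01 X14.17 Y16.36
G01 X16.25 Y9.96
G01 X21.69 Y6.01
G01 X28.41 Y6.01
G01 X33.85 Y9.96
G01 X35.93 Y16.36
M5
G00 X46.86 Y84.27
M3 S233
G01 X46.04 Y86.80 F2603
G01 X43.88 Y88.37
G01 X41.22 Y88.37
G01 X39.06 Y86.80
G01 X38.24 Y84.27
G01 X39.06 Y81.74
G01 X41.22 Y80.17
G01 X43.88 Y80.17
G01 X46.04 Y81.74
G01 X46.86 Y84.27
M5
G00 X160.19 Y23.38
M3 S233
G01 X146.03 Y19.88 F2603
G01 X135.93 Y30.39
G01 X139.97 Y44.40
G01 X154.13 Y47.90
G01 X164.23 Y37.39
G01 X160.19 Y23.38
M5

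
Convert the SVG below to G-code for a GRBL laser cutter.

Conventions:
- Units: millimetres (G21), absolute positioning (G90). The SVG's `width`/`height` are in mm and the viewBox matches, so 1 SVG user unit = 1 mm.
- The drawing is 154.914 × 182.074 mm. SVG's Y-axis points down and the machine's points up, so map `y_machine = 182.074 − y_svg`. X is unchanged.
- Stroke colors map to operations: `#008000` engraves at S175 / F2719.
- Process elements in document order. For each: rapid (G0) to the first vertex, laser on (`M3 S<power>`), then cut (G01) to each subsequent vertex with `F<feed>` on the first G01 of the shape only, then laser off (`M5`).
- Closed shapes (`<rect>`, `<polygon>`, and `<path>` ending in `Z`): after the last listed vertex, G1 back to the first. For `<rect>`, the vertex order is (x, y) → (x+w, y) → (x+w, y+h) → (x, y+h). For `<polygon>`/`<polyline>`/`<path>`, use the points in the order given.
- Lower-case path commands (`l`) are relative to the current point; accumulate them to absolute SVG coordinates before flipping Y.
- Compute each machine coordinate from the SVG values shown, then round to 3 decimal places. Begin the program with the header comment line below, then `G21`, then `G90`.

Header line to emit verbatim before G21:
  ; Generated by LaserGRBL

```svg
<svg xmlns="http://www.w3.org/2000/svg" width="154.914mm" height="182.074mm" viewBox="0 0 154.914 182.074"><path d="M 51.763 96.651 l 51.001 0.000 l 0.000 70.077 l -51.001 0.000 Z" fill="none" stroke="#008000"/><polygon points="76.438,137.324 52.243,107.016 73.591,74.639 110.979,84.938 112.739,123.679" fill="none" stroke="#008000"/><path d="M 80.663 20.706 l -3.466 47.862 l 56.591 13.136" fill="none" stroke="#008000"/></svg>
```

1 u = 1 mm; y_m = 182.074 − y.

[1] `<path>` rectangle, #008000→engrave S175 F2719: (51.763,85.423) → (102.764,85.423) → (102.764,15.346) → (51.763,15.346) → (51.763,85.423) (closed)

[2] `<polygon>` regular polygon, #008000→engrave S175 F2719: (76.438,44.750) → (52.243,75.058) → (73.591,107.435) → (110.979,97.136) → (112.739,58.395) → (76.438,44.750) (closed)

[3] `<path>` open polyline, #008000→engrave S175 F2719: (80.663,161.368) → (77.197,113.506) → (133.788,100.370)

; Generated by LaserGRBL
G21
G90
G0 X51.763 Y85.423
M3 S175
G01 X102.764 Y85.423 F2719
G01 X102.764 Y15.346
G01 X51.763 Y15.346
G01 X51.763 Y85.423
M5
G0 X76.438 Y44.750
M3 S175
G01 X52.243 Y75.058 F2719
G01 X73.591 Y107.435
G01 X110.979 Y97.136
G01 X112.739 Y58.395
G01 X76.438 Y44.750
M5
G0 X80.663 Y161.368
M3 S175
G01 X77.197 Y113.506 F2719
G01 X133.788 Y100.370
M5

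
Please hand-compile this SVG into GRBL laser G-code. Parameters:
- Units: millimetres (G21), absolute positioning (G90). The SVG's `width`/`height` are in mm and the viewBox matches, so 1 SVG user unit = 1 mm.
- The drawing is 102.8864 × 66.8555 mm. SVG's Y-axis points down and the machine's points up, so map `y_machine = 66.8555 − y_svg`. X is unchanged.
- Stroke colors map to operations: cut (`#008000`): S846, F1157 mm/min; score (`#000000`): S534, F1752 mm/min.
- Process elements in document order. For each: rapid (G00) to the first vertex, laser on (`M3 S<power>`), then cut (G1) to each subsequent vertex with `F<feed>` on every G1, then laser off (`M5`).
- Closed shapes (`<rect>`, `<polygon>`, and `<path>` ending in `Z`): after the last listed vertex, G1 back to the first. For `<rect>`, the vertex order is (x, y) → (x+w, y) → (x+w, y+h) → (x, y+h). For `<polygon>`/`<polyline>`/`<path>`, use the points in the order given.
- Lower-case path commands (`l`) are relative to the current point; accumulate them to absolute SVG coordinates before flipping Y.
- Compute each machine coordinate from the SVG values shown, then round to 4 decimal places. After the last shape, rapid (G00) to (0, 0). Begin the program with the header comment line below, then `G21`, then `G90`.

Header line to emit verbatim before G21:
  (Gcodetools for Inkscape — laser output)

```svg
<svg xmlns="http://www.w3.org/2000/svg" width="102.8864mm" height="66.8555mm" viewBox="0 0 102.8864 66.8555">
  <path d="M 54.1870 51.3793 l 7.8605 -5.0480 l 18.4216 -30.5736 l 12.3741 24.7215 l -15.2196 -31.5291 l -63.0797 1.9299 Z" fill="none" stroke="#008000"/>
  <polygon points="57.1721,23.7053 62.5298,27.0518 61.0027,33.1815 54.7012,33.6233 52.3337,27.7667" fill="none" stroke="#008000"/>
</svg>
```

(Gcodetools for Inkscape — laser output)
G21
G90
G00 X54.1870 Y15.4762
M3 S846
G1 X62.0475 Y20.5242 F1157
G1 X80.4691 Y51.0978 F1157
G1 X92.8432 Y26.3763 F1157
G1 X77.6236 Y57.9054 F1157
G1 X14.5439 Y55.9755 F1157
G1 X54.1870 Y15.4762 F1157
M5
G00 X57.1721 Y43.1502
M3 S846
G1 X62.5298 Y39.8037 F1157
G1 X61.0027 Y33.6740 F1157
G1 X54.7012 Y33.2322 F1157
G1 X52.3337 Y39.0888 F1157
G1 X57.1721 Y43.1502 F1157
M5
G00 X0.0000 Y0.0000

1 u = 1 mm; y_m = 66.8555 − y.

[1] `<path>` closed polygon, #008000→cut S846 F1157: (54.1870,15.4762) → (62.0475,20.5242) → (80.4691,51.0978) → (92.8432,26.3763) → (77.6236,57.9054) → (14.5439,55.9755) → (54.1870,15.4762) (closed)

[2] `<polygon>` regular polygon, #008000→cut S846 F1157: (57.1721,43.1502) → (62.5298,39.8037) → (61.0027,33.6740) → (54.7012,33.2322) → (52.3337,39.0888) → (57.1721,43.1502) (closed)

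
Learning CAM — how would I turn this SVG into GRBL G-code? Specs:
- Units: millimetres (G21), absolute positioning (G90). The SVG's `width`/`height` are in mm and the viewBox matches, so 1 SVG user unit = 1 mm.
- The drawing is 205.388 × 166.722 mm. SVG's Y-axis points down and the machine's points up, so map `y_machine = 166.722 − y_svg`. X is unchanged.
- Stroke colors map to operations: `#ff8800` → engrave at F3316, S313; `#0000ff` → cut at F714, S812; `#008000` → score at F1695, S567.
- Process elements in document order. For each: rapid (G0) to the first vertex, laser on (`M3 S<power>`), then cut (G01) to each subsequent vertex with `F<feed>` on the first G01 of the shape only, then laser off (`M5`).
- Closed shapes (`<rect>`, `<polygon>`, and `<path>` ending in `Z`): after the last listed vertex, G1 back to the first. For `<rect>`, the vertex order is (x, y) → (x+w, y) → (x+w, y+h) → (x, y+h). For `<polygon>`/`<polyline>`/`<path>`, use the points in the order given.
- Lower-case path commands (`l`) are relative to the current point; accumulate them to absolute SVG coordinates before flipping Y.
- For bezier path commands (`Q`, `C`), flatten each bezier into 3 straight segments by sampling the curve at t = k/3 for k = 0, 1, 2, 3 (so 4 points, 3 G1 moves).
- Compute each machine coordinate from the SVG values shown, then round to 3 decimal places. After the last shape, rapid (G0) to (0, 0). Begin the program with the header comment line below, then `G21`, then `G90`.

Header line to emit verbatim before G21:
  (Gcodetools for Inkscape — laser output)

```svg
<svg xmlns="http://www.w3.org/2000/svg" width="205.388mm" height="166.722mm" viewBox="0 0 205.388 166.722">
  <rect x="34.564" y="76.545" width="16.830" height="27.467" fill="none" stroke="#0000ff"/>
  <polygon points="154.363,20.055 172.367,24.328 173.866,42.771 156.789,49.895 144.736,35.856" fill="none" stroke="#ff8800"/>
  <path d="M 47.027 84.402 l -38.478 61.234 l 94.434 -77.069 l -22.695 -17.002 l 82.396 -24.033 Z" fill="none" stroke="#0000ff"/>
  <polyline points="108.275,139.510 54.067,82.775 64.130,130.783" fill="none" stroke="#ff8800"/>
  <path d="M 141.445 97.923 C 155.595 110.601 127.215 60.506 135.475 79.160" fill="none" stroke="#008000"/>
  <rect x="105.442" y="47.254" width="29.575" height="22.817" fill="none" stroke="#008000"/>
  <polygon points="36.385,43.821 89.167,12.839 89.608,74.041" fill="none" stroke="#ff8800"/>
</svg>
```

(Gcodetools for Inkscape — laser output)
G21
G90
G0 X34.564 Y90.177
M3 S812
G01 X51.394 Y90.177 F714
G01 X51.394 Y62.710
G01 X34.564 Y62.710
G01 X34.564 Y90.177
M5
G0 X154.363 Y146.667
M3 S313
G01 X172.367 Y142.394 F3316
G01 X173.866 Y123.951
G01 X156.789 Y116.827
G01 X144.736 Y130.866
G01 X154.363 Y146.667
M5
G0 X47.027 Y82.320
M3 S812
G01 X8.549 Y21.086 F714
G01 X102.983 Y98.155
G01 X80.288 Y115.157
G01 X162.684 Y139.190
G01 X47.027 Y82.320
M5
G0 X108.275 Y27.212
M3 S313
G01 X54.067 Y83.947 F3316
G01 X64.130 Y35.939
M5
G0 X141.445 Y68.799
M3 S567
G01 X144.351 Y72.174 F1695
G01 X136.496 Y88.171
G01 X135.475 Y87.562
M5
G0 X105.442 Y119.468
M3 S567
G01 X135.017 Y119.468 F1695
G01 X135.017 Y96.651
G01 X105.442 Y96.651
G01 X105.442 Y119.468
M5
G0 X36.385 Y122.901
M3 S313
G01 X89.167 Y153.883 F3316
G01 X89.608 Y92.681
G01 X36.385 Y122.901
M5
G0 X0.000 Y0.000

Since the viewBox matches the mm dimensions, user units are millimetres directly. The only transform is the Y-flip y_m = 166.722 − y_svg.

Shape 1 is a rectangle drawn with `<rect>`. Its stroke #0000ff means cut at S812, F714. After flipping Y the toolpath is (34.564,90.177) → (51.394,90.177) → (51.394,62.710) → (34.564,62.710) → (34.564,90.177), returning to the start.

Shape 2 is a regular polygon drawn with `<polygon>`. Its stroke #ff8800 means engrave at S313, F3316. After flipping Y the toolpath is (154.363,146.667) → (172.367,142.394) → (173.866,123.951) → (156.789,116.827) → (144.736,130.866) → (154.363,146.667), returning to the start.

Shape 3 is a closed polygon drawn with `<path>`. Its stroke #0000ff means cut at S812, F714. After flipping Y the toolpath is (47.027,82.320) → (8.549,21.086) → (102.983,98.155) → (80.288,115.157) → (162.684,139.190) → (47.027,82.320), returning to the start.

Shape 4 is a open polyline drawn with `<polyline>`. Its stroke #ff8800 means engrave at S313, F3316. After flipping Y the toolpath is (108.275,27.212) → (54.067,83.947) → (64.130,35.939).

Shape 5 is a cubic bezier drawn with `<path>`. Its stroke #008000 means score at S567, F1695. After flipping Y the toolpath is (141.445,68.799) → (144.351,72.174) → (136.496,88.171) → (135.475,87.562).

Shape 6 is a rectangle drawn with `<rect>`. Its stroke #008000 means score at S567, F1695. After flipping Y the toolpath is (105.442,119.468) → (135.017,119.468) → (135.017,96.651) → (105.442,96.651) → (105.442,119.468), returning to the start.

Shape 7 is a regular polygon drawn with `<polygon>`. Its stroke #ff8800 means engrave at S313, F3316. After flipping Y the toolpath is (36.385,122.901) → (89.167,153.883) → (89.608,92.681) → (36.385,122.901), returning to the start.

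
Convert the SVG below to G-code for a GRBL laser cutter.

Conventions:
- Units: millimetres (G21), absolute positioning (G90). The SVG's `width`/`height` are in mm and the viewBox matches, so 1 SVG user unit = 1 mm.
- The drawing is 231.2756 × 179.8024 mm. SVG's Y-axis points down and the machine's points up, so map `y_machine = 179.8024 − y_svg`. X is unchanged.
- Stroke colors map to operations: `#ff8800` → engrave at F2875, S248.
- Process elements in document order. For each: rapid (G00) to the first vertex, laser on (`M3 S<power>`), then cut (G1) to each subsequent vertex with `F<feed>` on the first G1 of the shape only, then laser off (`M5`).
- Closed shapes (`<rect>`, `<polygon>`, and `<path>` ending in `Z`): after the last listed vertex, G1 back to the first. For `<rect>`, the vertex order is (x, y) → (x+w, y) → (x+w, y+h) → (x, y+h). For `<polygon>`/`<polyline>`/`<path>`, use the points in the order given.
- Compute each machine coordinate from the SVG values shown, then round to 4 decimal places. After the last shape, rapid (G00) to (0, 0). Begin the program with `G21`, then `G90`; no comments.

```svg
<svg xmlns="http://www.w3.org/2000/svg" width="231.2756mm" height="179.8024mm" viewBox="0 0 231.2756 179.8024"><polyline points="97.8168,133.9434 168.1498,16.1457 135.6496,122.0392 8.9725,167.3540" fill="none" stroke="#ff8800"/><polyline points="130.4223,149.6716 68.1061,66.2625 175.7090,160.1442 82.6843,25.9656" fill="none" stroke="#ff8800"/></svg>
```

viewBox `0 0 231.2756 179.8024` with mm width/height → 1 unit = 1 mm. Flip: y_m = 179.8024 − y_svg.

**Shape 1** — `<polyline>` open polyline, stroke `#ff8800` → engrave (S248, F2875). Machine vertices: (97.8168,45.8590) → (168.1498,163.6567) → (135.6496,57.7632) → (8.9725,12.4484). Open path.

**Shape 2** — `<polyline>` open polyline, stroke `#ff8800` → engrave (S248, F2875). Machine vertices: (130.4223,30.1308) → (68.1061,113.5399) → (175.7090,19.6582) → (82.6843,153.8368). Open path.

G21
G90
G00 X97.8168 Y45.8590
M3 S248
G1 X168.1498 Y163.6567 F2875
G1 X135.6496 Y57.7632
G1 X8.9725 Y12.4484
M5
G00 X130.4223 Y30.1308
M3 S248
G1 X68.1061 Y113.5399 F2875
G1 X175.7090 Y19.6582
G1 X82.6843 Y153.8368
M5
G00 X0.0000 Y0.0000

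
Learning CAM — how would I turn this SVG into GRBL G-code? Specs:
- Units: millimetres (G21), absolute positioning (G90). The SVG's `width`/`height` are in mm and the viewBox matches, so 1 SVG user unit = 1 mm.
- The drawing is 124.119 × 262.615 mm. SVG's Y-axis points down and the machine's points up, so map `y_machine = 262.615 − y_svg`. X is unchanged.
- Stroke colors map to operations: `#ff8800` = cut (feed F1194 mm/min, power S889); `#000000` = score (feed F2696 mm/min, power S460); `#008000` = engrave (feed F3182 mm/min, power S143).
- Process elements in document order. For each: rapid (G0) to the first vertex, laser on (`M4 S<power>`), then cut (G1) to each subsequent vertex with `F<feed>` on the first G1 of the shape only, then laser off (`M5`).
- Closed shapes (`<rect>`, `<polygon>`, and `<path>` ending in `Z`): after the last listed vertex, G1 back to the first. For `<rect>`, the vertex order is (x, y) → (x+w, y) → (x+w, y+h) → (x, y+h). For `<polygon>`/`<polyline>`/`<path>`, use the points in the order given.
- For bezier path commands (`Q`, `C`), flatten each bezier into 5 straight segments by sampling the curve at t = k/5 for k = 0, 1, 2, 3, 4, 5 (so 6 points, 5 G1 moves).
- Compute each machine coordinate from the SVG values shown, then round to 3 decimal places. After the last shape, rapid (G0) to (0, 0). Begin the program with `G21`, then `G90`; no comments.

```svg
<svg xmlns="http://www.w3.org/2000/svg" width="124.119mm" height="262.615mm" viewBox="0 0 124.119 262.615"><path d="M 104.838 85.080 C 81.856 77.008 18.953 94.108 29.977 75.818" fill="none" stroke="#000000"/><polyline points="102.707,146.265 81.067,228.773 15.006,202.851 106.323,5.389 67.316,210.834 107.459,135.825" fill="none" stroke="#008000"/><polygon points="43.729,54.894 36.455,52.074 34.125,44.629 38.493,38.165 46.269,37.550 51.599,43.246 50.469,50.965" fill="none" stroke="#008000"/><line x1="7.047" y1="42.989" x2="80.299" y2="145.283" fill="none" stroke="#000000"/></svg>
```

G21
G90
G0 X104.838 Y177.535
M4 S460
G1 X87.169 Y179.842 F2696
G1 X65.384 Y179.015
G1 X44.947 Y177.960
G1 X31.323 Y179.585
G1 X29.977 Y186.797
M5
G0 X102.707 Y116.350
M4 S143
G1 X81.067 Y33.842 F3182
G1 X15.006 Y59.764
G1 X106.323 Y257.226
G1 X67.316 Y51.781
G1 X107.459 Y126.790
M5
G0 X43.729 Y207.721
M4 S143
G1 X36.455 Y210.541 F3182
G1 X34.125 Y217.986
G1 X38.493 Y224.450
G1 X46.269 Y225.065
G1 X51.599 Y219.369
G1 X50.469 Y211.650
G1 X43.729 Y207.721
M5
G0 X7.047 Y219.626
M4 S460
G1 X80.299 Y117.332 F2696
M5
G0 X0.000 Y0.000

viewBox `0 0 124.119 262.615` with mm width/height → 1 unit = 1 mm. Flip: y_m = 262.615 − y_svg.

**Shape 1** — `<path>` cubic bezier, stroke `#000000` → score (S460, F2696). Control points (SVG): P0=(104.838,85.080), P1=(81.856,77.008), P2=(18.953,94.108), P3=(29.977,75.818); sampled at t=k/5. Machine vertices: (104.838,177.535) → (87.169,179.842) → (65.384,179.015) → (44.947,177.960) → (31.323,179.585) → (29.977,186.797). Open path.

**Shape 2** — `<polyline>` open polyline, stroke `#008000` → engrave (S143, F3182). Machine vertices: (102.707,116.350) → (81.067,33.842) → (15.006,59.764) → (106.323,257.226) → (67.316,51.781) → (107.459,126.790). Open path.

**Shape 3** — `<polygon>` regular polygon, stroke `#008000` → engrave (S143, F3182). Machine vertices: (43.729,207.721) → (36.455,210.541) → (34.125,217.986) → (38.493,224.450) → (46.269,225.065) → (51.599,219.369) → (50.469,211.650) → (43.729,207.721). Closed: final G1 returns to the first vertex.

**Shape 4** — `<line>` line segment, stroke `#000000` → score (S460, F2696). Machine vertices: (7.047,219.626) → (80.299,117.332). Open path.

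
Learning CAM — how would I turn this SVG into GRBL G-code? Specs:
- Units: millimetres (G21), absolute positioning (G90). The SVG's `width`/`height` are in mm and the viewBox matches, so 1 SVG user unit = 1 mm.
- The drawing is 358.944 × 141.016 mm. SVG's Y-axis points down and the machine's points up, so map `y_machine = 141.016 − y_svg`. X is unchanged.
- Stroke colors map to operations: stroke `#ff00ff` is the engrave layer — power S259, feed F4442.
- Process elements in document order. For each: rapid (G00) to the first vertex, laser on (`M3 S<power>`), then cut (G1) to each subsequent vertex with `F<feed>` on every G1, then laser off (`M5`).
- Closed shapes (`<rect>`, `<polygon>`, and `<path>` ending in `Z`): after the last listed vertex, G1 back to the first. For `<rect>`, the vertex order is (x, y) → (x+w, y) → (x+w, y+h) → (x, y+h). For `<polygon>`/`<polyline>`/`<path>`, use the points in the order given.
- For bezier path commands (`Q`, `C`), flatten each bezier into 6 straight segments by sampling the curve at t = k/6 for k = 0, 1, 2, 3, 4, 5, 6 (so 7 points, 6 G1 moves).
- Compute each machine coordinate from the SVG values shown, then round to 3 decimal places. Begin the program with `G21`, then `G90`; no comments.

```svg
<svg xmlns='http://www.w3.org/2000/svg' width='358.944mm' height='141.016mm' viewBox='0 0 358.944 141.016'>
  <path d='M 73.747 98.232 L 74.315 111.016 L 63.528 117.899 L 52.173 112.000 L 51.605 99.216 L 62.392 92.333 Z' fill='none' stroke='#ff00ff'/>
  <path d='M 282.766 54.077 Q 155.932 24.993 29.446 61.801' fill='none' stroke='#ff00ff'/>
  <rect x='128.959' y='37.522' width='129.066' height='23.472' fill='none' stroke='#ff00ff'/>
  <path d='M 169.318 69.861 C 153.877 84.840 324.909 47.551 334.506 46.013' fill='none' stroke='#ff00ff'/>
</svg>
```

1 u = 1 mm; y_m = 141.016 − y.

[1] `<path>` regular polygon, #ff00ff→engrave S259 F4442: (73.747,42.784) → (74.315,30.000) → (63.528,23.117) → (52.173,29.016) → (51.605,41.800) → (62.392,48.683) → (73.747,42.784) (closed)

[2] `<path>` quadratic bezier, #ff00ff→engrave S259 F4442: (282.766,86.939) → (240.498,94.803) → (198.249,99.007) → (156.019,99.550) → (113.809,96.432) → (71.618,89.654) → (29.446,79.215)

[3] `<rect>` rectangle, #ff00ff→engrave S259 F4442: (128.959,103.494) → (258.025,103.494) → (258.025,80.022) → (128.959,80.022) → (128.959,103.494) (closed)

[4] `<path>` cubic bezier, #ff00ff→engrave S259 F4442: (169.318,71.155) → (175.526,67.614) → (203.149,70.339) → (242.523,76.885) → (283.983,84.808) → (317.865,91.662) → (334.506,95.003)

G21
G90
G00 X73.747 Y42.784
M3 S259
G1 X74.315 Y30.000 F4442
G1 X63.528 Y23.117 F4442
G1 X52.173 Y29.016 F4442
G1 X51.605 Y41.800 F4442
G1 X62.392 Y48.683 F4442
G1 X73.747 Y42.784 F4442
M5
G00 X282.766 Y86.939
M3 S259
G1 X240.498 Y94.803 F4442
G1 X198.249 Y99.007 F4442
G1 X156.019 Y99.550 F4442
G1 X113.809 Y96.432 F4442
G1 X71.618 Y89.654 F4442
G1 X29.446 Y79.215 F4442
M5
G00 X128.959 Y103.494
M3 S259
G1 X258.025 Y103.494 F4442
G1 X258.025 Y80.022 F4442
G1 X128.959 Y80.022 F4442
G1 X128.959 Y103.494 F4442
M5
G00 X169.318 Y71.155
M3 S259
G1 X175.526 Y67.614 F4442
G1 X203.149 Y70.339 F4442
G1 X242.523 Y76.885 F4442
G1 X283.983 Y84.808 F4442
G1 X317.865 Y91.662 F4442
G1 X334.506 Y95.003 F4442
M5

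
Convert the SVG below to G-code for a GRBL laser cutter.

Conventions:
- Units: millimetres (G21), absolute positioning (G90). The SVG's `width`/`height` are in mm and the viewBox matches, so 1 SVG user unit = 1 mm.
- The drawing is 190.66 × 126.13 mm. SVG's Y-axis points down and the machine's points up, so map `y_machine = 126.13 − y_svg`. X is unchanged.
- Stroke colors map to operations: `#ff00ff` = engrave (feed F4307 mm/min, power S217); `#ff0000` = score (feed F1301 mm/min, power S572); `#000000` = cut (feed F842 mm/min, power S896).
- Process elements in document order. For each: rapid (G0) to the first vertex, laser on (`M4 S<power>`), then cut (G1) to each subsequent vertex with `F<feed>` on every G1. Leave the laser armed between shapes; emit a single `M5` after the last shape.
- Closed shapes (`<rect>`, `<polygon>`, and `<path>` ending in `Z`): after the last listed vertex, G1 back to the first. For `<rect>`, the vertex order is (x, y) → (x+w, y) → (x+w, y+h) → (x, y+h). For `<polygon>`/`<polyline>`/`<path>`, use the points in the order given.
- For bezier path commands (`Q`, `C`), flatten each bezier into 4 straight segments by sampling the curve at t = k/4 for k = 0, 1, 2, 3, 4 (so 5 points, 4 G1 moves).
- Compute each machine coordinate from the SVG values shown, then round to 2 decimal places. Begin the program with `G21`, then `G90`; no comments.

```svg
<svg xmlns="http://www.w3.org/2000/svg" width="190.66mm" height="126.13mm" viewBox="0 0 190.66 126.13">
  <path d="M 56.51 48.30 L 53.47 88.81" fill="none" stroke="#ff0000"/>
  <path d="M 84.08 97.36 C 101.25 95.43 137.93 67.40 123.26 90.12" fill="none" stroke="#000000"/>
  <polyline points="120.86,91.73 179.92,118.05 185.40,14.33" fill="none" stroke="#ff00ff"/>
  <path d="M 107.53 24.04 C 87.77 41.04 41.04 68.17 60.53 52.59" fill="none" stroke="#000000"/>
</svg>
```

G21
G90
G0 X56.51 Y77.83
M4 S572
G1 X53.47 Y37.32 F1301
G0 X84.08 Y28.77
M4 S896
G1 X99.51 Y33.91 F842
G1 X115.61 Y41.63 F842
G1 X125.74 Y44.74 F842
G1 X123.26 Y36.01 F842
G0 X120.86 Y34.40
M4 S217
G1 X179.92 Y8.08 F4307
G1 X185.40 Y111.80 F4307
G0 X107.53 Y102.09
M4 S896
G1 X89.11 Y88.27 F842
G1 X69.31 Y75.60 F842
G1 X56.87 Y69.04 F842
G1 X60.53 Y73.54 F842
M5

1 u = 1 mm; y_m = 126.13 − y.

[1] `<path>` line segment, #ff0000→score S572 F1301: (56.51,77.83) → (53.47,37.32)

[2] `<path>` cubic bezier, #000000→cut S896 F842: (84.08,28.77) → (99.51,33.91) → (115.61,41.63) → (125.74,44.74) → (123.26,36.01)

[3] `<polyline>` open polyline, #ff00ff→engrave S217 F4307: (120.86,34.40) → (179.92,8.08) → (185.40,111.80)

[4] `<path>` cubic bezier, #000000→cut S896 F842: (107.53,102.09) → (89.11,88.27) → (69.31,75.60) → (56.87,69.04) → (60.53,73.54)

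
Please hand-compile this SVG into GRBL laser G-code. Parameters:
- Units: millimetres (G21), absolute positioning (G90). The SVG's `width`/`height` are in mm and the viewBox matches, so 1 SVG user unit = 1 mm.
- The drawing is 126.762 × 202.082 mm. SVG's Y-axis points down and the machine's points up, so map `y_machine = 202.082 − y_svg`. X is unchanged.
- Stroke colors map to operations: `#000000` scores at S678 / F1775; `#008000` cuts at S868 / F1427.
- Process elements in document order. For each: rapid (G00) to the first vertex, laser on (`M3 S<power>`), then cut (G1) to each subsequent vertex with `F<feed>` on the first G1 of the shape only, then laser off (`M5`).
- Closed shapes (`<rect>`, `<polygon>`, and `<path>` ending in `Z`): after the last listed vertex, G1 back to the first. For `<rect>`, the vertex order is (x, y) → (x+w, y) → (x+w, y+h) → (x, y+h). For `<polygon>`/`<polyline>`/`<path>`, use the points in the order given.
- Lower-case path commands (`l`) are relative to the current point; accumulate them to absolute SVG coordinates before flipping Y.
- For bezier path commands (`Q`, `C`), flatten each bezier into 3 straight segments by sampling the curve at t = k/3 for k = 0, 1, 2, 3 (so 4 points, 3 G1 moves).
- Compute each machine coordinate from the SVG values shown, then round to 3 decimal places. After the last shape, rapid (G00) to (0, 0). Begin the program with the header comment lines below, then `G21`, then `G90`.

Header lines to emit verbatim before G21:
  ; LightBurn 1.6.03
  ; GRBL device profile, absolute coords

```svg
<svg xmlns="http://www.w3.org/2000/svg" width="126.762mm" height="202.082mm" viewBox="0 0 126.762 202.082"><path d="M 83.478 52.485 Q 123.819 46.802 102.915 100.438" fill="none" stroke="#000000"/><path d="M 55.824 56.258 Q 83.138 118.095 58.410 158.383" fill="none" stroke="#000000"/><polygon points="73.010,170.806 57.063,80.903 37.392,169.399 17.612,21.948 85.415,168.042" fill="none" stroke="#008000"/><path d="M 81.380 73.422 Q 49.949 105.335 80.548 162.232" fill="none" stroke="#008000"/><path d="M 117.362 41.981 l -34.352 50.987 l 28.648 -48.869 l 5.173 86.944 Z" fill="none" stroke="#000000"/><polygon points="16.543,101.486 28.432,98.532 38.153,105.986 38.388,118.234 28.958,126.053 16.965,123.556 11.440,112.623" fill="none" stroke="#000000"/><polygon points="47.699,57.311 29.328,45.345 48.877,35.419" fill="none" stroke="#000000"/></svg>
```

1 u = 1 mm; y_m = 202.082 − y.

[1] `<path>` quadratic bezier, #000000→score S678 F1775: (83.478,149.597) → (103.567,146.795) → (110.046,130.810) → (102.915,101.644)

[2] `<path>` quadratic bezier, #000000→score S678 F1775: (55.824,145.824) → (68.251,106.994) → (69.113,72.952) → (58.410,43.699)

[3] `<polygon>` closed polygon, #008000→cut S868 F1427: (73.010,31.276) → (57.063,121.179) → (37.392,32.683) → (17.612,180.134) → (85.415,34.040) → (73.010,31.276) (closed)

[4] `<path>` quadratic bezier, #008000→cut S868 F1427: (81.380,128.660) → (67.318,104.609) → (67.041,75.005) → (80.548,39.850)

[5] `<path>` closed polygon, #000000→score S678 F1775: (117.362,160.101) → (83.010,109.114) → (111.658,157.983) → (116.831,71.039) → (117.362,160.101) (closed)

[6] `<polygon>` regular polygon, #000000→score S678 F1775: (16.543,100.596) → (28.432,103.550) → (38.153,96.096) → (38.388,83.848) → (28.958,76.029) → (16.965,78.526) → (11.440,89.459) → (16.543,100.596) (closed)

[7] `<polygon>` regular polygon, #000000→score S678 F1775: (47.699,144.771) → (29.328,156.737) → (48.877,166.663) → (47.699,144.771) (closed)

; LightBurn 1.6.03
; GRBL device profile, absolute coords
G21
G90
G00 X83.478 Y149.597
M3 S678
G1 X103.567 Y146.795 F1775
G1 X110.046 Y130.810
G1 X102.915 Y101.644
M5
G00 X55.824 Y145.824
M3 S678
G1 X68.251 Y106.994 F1775
G1 X69.113 Y72.952
G1 X58.410 Y43.699
M5
G00 X73.010 Y31.276
M3 S868
G1 X57.063 Y121.179 F1427
G1 X37.392 Y32.683
G1 X17.612 Y180.134
G1 X85.415 Y34.040
G1 X73.010 Y31.276
M5
G00 X81.380 Y128.660
M3 S868
G1 X67.318 Y104.609 F1427
G1 X67.041 Y75.005
G1 X80.548 Y39.850
M5
G00 X117.362 Y160.101
M3 S678
G1 X83.010 Y109.114 F1775
G1 X111.658 Y157.983
G1 X116.831 Y71.039
G1 X117.362 Y160.101
M5
G00 X16.543 Y100.596
M3 S678
G1 X28.432 Y103.550 F1775
G1 X38.153 Y96.096
G1 X38.388 Y83.848
G1 X28.958 Y76.029
G1 X16.965 Y78.526
G1 X11.440 Y89.459
G1 X16.543 Y100.596
M5
G00 X47.699 Y144.771
M3 S678
G1 X29.328 Y156.737 F1775
G1 X48.877 Y166.663
G1 X47.699 Y144.771
M5
G00 X0.000 Y0.000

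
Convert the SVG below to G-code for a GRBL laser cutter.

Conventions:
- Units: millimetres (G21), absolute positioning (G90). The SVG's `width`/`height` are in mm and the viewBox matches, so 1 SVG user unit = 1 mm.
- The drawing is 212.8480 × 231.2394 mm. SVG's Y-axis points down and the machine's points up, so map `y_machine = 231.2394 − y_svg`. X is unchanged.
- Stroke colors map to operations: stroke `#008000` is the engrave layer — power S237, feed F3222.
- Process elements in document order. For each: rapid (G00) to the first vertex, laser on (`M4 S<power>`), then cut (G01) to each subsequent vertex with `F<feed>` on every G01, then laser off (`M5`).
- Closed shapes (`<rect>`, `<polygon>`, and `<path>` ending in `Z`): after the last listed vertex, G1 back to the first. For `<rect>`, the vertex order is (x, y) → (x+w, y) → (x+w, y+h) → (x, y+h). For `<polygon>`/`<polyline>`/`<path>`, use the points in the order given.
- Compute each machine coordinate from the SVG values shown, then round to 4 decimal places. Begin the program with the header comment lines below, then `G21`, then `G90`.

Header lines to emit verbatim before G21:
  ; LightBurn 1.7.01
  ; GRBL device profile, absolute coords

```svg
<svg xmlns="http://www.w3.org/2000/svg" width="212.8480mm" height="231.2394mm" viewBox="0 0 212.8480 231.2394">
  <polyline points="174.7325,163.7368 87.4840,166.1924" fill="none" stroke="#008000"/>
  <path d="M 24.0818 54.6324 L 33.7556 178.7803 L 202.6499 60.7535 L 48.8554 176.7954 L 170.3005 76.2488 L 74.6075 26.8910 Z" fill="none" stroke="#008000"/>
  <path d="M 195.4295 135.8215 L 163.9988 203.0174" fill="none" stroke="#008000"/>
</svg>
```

viewBox `0 0 212.8480 231.2394` with mm width/height → 1 unit = 1 mm. Flip: y_m = 231.2394 − y_svg.

**Shape 1** — `<polyline>` line segment, stroke `#008000` → engrave (S237, F3222). Machine vertices: (174.7325,67.5026) → (87.4840,65.0470). Open path.

**Shape 2** — `<path>` closed polygon, stroke `#008000` → engrave (S237, F3222). Machine vertices: (24.0818,176.6070) → (33.7556,52.4591) → (202.6499,170.4859) → (48.8554,54.4440) → (170.3005,154.9906) → (74.6075,204.3484) → (24.0818,176.6070). Closed: final G1 returns to the first vertex.

**Shape 3** — `<path>` line segment, stroke `#008000` → engrave (S237, F3222). Machine vertices: (195.4295,95.4179) → (163.9988,28.2220). Open path.

; LightBurn 1.7.01
; GRBL device profile, absolute coords
G21
G90
G00 X174.7325 Y67.5026
M4 S237
G01 X87.4840 Y65.0470 F3222
M5
G00 X24.0818 Y176.6070
M4 S237
G01 X33.7556 Y52.4591 F3222
G01 X202.6499 Y170.4859 F3222
G01 X48.8554 Y54.4440 F3222
G01 X170.3005 Y154.9906 F3222
G01 X74.6075 Y204.3484 F3222
G01 X24.0818 Y176.6070 F3222
M5
G00 X195.4295 Y95.4179
M4 S237
G01 X163.9988 Y28.2220 F3222
M5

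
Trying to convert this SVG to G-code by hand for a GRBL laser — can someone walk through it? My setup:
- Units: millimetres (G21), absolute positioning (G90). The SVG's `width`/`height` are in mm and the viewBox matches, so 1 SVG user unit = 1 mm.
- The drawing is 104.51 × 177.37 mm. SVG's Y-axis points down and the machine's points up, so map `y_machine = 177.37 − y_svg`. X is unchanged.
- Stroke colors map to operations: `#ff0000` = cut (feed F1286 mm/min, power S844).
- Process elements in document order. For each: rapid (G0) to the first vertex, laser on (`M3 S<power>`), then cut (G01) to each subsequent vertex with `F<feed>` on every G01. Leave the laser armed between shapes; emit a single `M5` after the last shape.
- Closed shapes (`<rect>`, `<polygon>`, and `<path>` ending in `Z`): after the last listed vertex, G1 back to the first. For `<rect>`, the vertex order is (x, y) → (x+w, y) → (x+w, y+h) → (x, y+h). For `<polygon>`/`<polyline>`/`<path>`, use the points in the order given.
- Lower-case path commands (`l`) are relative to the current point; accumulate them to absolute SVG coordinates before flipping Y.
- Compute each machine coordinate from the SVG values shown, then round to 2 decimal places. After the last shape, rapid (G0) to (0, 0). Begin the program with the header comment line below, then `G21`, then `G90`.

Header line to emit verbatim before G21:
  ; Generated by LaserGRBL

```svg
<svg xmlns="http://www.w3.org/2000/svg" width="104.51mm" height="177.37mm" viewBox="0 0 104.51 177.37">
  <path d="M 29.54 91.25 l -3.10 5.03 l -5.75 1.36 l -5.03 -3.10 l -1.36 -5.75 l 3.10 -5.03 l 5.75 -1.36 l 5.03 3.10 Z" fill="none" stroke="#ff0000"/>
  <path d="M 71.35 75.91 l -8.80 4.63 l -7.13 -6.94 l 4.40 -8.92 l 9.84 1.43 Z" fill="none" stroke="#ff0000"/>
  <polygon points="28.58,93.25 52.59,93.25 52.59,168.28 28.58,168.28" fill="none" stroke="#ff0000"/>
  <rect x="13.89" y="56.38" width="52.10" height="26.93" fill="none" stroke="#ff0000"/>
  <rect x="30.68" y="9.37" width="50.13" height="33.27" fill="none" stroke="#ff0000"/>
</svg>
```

1 u = 1 mm; y_m = 177.37 − y.

[1] `<path>` regular polygon, #ff0000→cut S844 F1286: (29.54,86.12) → (26.44,81.09) → (20.69,79.73) → (15.66,82.83) → (14.30,88.58) → (17.40,93.61) → (23.15,94.97) → (28.18,91.87) → (29.54,86.12) (closed)

[2] `<path>` regular polygon, #ff0000→cut S844 F1286: (71.35,101.46) → (62.55,96.83) → (55.42,103.77) → (59.82,112.69) → (69.66,111.26) → (71.35,101.46) (closed)

[3] `<polygon>` rectangle, #ff0000→cut S844 F1286: (28.58,84.12) → (52.59,84.12) → (52.59,9.09) → (28.58,9.09) → (28.58,84.12) (closed)

[4] `<rect>` rectangle, #ff0000→cut S844 F1286: (13.89,120.99) → (65.99,120.99) → (65.99,94.06) → (13.89,94.06) → (13.89,120.99) (closed)

[5] `<rect>` rectangle, #ff0000→cut S844 F1286: (30.68,168.00) → (80.81,168.00) → (80.81,134.73) → (30.68,134.73) → (30.68,168.00) (closed)

; Generated by LaserGRBL
G21
G90
G0 X29.54 Y86.12
M3 S844
G01 X26.44 Y81.09 F1286
G01 X20.69 Y79.73 F1286
G01 X15.66 Y82.83 F1286
G01 X14.30 Y88.58 F1286
G01 X17.40 Y93.61 F1286
G01 X23.15 Y94.97 F1286
G01 X28.18 Y91.87 F1286
G01 X29.54 Y86.12 F1286
G0 X71.35 Y101.46
M3 S844
G01 X62.55 Y96.83 F1286
G01 X55.42 Y103.77 F1286
G01 X59.82 Y112.69 F1286
G01 X69.66 Y111.26 F1286
G01 X71.35 Y101.46 F1286
G0 X28.58 Y84.12
M3 S844
G01 X52.59 Y84.12 F1286
G01 X52.59 Y9.09 F1286
G01 X28.58 Y9.09 F1286
G01 X28.58 Y84.12 F1286
G0 X13.89 Y120.99
M3 S844
G01 X65.99 Y120.99 F1286
G01 X65.99 Y94.06 F1286
G01 X13.89 Y94.06 F1286
G01 X13.89 Y120.99 F1286
G0 X30.68 Y168.00
M3 S844
G01 X80.81 Y168.00 F1286
G01 X80.81 Y134.73 F1286
G01 X30.68 Y134.73 F1286
G01 X30.68 Y168.00 F1286
M5
G0 X0.00 Y0.00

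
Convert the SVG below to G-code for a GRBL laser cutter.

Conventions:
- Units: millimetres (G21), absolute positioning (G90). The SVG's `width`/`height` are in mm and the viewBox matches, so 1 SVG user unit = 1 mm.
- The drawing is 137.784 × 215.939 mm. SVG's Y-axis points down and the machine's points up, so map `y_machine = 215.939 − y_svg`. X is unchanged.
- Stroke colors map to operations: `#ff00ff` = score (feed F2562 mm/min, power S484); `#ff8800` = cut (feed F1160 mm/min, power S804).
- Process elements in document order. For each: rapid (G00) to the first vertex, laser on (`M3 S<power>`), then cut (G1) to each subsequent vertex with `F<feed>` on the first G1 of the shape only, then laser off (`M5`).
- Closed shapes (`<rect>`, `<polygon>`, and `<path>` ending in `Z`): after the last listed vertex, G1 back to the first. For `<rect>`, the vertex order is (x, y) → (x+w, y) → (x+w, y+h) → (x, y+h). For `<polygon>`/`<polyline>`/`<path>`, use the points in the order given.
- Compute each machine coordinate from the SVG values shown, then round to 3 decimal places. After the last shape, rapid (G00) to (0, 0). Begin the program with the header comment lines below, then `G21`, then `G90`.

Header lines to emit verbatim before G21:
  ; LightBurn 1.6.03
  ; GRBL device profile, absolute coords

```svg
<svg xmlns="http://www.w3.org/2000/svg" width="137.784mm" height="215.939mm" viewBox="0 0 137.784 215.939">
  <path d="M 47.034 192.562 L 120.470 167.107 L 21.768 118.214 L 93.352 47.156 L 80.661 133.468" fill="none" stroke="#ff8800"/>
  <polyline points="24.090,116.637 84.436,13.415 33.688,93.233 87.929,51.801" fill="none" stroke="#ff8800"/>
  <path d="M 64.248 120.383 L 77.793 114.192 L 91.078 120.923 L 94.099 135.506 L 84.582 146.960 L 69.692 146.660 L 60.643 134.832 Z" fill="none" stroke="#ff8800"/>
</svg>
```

; LightBurn 1.6.03
; GRBL device profile, absolute coords
G21
G90
G00 X47.034 Y23.377
M3 S804
G1 X120.470 Y48.832 F1160
G1 X21.768 Y97.725
G1 X93.352 Y168.783
G1 X80.661 Y82.471
M5
G00 X24.090 Y99.302
M3 S804
G1 X84.436 Y202.524 F1160
G1 X33.688 Y122.706
G1 X87.929 Y164.138
M5
G00 X64.248 Y95.556
M3 S804
G1 X77.793 Y101.747 F1160
G1 X91.078 Y95.016
G1 X94.099 Y80.433
G1 X84.582 Y68.979
G1 X69.692 Y69.279
G1 X60.643 Y81.107
G1 X64.248 Y95.556
M5
G00 X0.000 Y0.000

Since the viewBox matches the mm dimensions, user units are millimetres directly. The only transform is the Y-flip y_m = 215.939 − y_svg.

Shape 1 is a open polyline drawn with `<path>`. Its stroke #ff8800 means cut at S804, F1160. After flipping Y the toolpath is (47.034,23.377) → (120.470,48.832) → (21.768,97.725) → (93.352,168.783) → (80.661,82.471).

Shape 2 is a open polyline drawn with `<polyline>`. Its stroke #ff8800 means cut at S804, F1160. After flipping Y the toolpath is (24.090,99.302) → (84.436,202.524) → (33.688,122.706) → (87.929,164.138).

Shape 3 is a regular polygon drawn with `<path>`. Its stroke #ff8800 means cut at S804, F1160. After flipping Y the toolpath is (64.248,95.556) → (77.793,101.747) → (91.078,95.016) → (94.099,80.433) → (84.582,68.979) → (69.692,69.279) → (60.643,81.107) → (64.248,95.556), returning to the start.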